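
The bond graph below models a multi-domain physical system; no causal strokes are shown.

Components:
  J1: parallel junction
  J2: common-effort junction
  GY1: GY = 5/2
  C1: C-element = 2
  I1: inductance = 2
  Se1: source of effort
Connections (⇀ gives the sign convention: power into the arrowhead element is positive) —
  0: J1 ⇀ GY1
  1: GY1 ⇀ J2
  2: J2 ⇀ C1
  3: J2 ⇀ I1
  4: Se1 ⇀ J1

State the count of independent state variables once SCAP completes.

β4 stroke at J1  (Se1 fixes effort; stroke away)
β0 stroke at GY1  (J1 effort already set via bond 4)
β1 stroke at GY1  (GY1 both-in/both-out from 0)
β2 stroke at J2  (prefer integral on C1)
β3 stroke at I1  (J2: bond 2 brought effort, rest push out)

2  (C1, I1 all integral)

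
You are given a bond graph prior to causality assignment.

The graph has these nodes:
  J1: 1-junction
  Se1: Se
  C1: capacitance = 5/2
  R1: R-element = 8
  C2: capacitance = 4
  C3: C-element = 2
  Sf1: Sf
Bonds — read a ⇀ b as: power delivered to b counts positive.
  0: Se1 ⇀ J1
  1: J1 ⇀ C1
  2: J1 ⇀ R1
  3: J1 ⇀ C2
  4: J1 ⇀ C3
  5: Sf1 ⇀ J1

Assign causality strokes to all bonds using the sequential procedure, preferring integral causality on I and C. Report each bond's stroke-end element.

#0 stroke at J1
#1 stroke at J1
#2 stroke at J1
#3 stroke at J1
#4 stroke at J1
#5 stroke at Sf1

bond 0 →J1  (Se1 (Se) sets effort on bond)
bond 5 →Sf1  (source Sf1 imposes f)
bond 1 →J1  (common-f at J1 fixed by 5)
bond 2 →J1  (1-jn J1 has f-setter on 5)
bond 3 →J1  (J1: bond 5 brought flow, rest push out)
bond 4 →J1  (1-jn J1 has f-setter on 5)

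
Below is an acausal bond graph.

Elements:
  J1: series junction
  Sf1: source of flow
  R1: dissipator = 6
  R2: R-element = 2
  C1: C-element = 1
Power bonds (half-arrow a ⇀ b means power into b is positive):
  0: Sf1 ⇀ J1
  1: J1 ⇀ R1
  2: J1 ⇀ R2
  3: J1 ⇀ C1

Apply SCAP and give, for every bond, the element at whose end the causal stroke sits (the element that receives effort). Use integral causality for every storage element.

b0 →Sf1  (Sf1: flow source, stroke at near end)
b1 →J1  (common-f at J1 fixed by 0)
b2 →J1  (common-f at J1 fixed by 0)
b3 →J1  (common-f at J1 fixed by 0)

β0 stroke at Sf1
β1 stroke at J1
β2 stroke at J1
β3 stroke at J1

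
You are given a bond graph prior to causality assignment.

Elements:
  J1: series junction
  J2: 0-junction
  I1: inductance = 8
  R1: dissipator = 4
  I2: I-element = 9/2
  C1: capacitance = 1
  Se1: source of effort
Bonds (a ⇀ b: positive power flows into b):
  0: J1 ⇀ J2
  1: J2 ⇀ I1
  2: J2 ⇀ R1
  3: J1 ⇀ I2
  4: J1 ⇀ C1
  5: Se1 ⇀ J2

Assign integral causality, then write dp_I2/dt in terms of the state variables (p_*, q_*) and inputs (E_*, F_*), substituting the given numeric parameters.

dp_I2/dt = -E_Se1 - q_C1

β5 stroke at J2  (Se1 fixes effort; stroke away)
β0 stroke at J1  (J2: bond 5 brought effort, rest push out)
β1 stroke at I1  (J2 effort already set via bond 5)
β2 stroke at R1  (common-e at J2 fixed by 5)
β3 stroke at I2  (I2: I, integral causality)
β4 stroke at J1  (J1 flow already set via bond 3)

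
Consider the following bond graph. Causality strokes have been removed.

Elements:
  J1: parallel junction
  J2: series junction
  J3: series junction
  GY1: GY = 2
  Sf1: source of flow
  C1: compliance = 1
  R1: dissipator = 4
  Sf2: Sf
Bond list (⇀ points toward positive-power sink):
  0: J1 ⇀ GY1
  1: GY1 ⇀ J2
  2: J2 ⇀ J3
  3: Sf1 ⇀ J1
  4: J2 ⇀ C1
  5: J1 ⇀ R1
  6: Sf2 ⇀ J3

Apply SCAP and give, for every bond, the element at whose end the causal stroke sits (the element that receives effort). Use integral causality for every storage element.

b0 stroke→J1
b1 stroke→J2
b2 stroke→J3
b3 stroke→Sf1
b4 stroke→J2
b5 stroke→R1
b6 stroke→Sf2

β3 →Sf1  (source Sf1 imposes f)
β6 →Sf2  (Sf2 (Sf) sets flow on bond)
β2 →J3  (common-f at J3 fixed by 6)
β1 →J2  (1-jn J2 has f-setter on 2)
β4 →J2  (J2: bond 2 brought flow, rest push out)
β0 →J1  (GY1 both-in/both-out from 1)
β5 →R1  (J1: bond 0 brought effort, rest push out)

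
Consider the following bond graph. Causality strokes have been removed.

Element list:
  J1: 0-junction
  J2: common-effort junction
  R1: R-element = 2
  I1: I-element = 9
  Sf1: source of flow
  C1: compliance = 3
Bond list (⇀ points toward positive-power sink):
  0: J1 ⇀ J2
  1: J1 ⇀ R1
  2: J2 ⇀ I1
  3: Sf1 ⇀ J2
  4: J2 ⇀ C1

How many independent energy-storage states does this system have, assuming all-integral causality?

#3 |Sf1  (Sf1 fixes flow; stroke at Sf1)
#2 |I1  (I1 outputs flow p/I1)
#4 |J2  (C1 integral (e out))
#0 |J1  (J2: bond 4 brought effort, rest push out)
#1 |R1  (common-e at J1 fixed by 0)

2  (C1, I1 all integral)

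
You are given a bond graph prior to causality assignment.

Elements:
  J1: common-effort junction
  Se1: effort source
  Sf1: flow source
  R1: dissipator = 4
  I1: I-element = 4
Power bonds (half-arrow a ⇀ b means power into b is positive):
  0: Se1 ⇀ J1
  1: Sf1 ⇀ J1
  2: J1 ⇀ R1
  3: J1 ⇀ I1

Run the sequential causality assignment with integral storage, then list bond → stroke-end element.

b0 |J1  (Se1: effort source, stroke at far end)
b1 |Sf1  (source Sf1 imposes f)
b2 |R1  (common-e at J1 fixed by 0)
b3 |I1  (J1 effort already set via bond 0)

#0 →J1
#1 →Sf1
#2 →R1
#3 →I1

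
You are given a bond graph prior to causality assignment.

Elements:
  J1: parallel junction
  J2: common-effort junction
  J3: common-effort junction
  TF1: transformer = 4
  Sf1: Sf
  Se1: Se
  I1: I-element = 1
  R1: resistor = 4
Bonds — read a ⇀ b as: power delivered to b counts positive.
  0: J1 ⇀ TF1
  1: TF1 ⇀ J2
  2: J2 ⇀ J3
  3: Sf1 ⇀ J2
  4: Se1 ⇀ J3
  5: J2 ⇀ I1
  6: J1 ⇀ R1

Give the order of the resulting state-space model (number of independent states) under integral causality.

1  (I1 all integral)

#3 →Sf1  (Sf1 (Sf) sets flow on bond)
#4 →J3  (Se1 fixes effort; stroke away)
#2 →J2  (common-e at J3 fixed by 4)
#1 →TF1  (J2 effort already set via bond 2)
#5 →I1  (J2: bond 2 brought effort, rest push out)
#0 →J1  (through TF1, causality passes straight; one stroke at TF1)
#6 →R1  (0-jn J1 has e-setter on 0)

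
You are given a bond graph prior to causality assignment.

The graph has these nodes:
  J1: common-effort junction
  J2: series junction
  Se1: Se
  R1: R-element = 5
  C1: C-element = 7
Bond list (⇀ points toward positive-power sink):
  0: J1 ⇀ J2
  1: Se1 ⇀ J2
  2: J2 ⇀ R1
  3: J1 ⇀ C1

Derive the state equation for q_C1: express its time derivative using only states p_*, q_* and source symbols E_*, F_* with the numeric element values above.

β1 |J2  (Se1: effort source, stroke at far end)
β3 |J1  (C1 outputs effort q/C1)
β0 |J2  (J1: bond 3 brought effort, rest push out)
β2 |R1  (closing 1-jn rule on J2)

dq_C1/dt = -E_Se1/5 - q_C1/35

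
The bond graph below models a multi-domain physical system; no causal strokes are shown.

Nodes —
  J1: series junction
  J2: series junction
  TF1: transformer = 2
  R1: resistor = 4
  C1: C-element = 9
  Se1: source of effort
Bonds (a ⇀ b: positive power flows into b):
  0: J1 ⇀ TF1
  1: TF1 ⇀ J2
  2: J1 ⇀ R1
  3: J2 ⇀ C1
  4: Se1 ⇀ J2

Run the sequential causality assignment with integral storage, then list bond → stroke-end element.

β0 |J1
β1 |TF1
β2 |R1
β3 |J2
β4 |J2

β4 stroke at J2  (source Se1 imposes e)
β3 stroke at J2  (prefer integral on C1)
β1 stroke at TF1  (J2: last free bond brings flow in)
β0 stroke at J1  (TF1: transformer flips bond 1)
β2 stroke at R1  (J1: last free bond brings flow in)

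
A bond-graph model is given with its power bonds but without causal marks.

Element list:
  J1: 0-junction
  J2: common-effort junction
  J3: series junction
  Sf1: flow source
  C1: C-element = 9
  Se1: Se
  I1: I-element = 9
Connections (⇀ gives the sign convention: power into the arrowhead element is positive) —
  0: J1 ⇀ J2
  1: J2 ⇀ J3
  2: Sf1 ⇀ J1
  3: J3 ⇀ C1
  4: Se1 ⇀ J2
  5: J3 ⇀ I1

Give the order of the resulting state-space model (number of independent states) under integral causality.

2  (C1, I1 all integral)

β2 |Sf1  (source Sf1 imposes f)
β4 |J2  (Se1 (Se) sets effort on bond)
β0 |J1  (only one effort-in slot at J1)
β1 |J3  (0-jn J2 has e-setter on 4)
β3 |J3  (C1 integral (e out))
β5 |I1  (J3: last free bond brings flow in)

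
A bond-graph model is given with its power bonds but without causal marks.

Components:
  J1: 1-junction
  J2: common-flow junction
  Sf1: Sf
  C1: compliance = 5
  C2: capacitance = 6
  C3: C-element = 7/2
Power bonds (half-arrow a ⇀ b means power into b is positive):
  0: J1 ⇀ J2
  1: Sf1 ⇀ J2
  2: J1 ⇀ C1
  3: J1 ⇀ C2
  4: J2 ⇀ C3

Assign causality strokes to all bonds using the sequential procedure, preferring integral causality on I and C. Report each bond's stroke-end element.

b1 |Sf1  (source Sf1 imposes f)
b0 |J2  (common-f at J2 fixed by 1)
b4 |J2  (common-f at J2 fixed by 1)
b2 |J1  (common-f at J1 fixed by 0)
b3 |J1  (J1 flow already set via bond 0)

bond 0 stroke→J2
bond 1 stroke→Sf1
bond 2 stroke→J1
bond 3 stroke→J1
bond 4 stroke→J2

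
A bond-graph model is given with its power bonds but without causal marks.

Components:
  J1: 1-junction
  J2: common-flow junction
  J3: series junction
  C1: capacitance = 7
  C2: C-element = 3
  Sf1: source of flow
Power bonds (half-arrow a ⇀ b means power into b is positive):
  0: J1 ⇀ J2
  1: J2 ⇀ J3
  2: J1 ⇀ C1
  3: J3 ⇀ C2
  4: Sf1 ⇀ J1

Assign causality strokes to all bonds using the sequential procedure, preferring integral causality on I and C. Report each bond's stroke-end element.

β0 →J1
β1 →J2
β2 →J1
β3 →J3
β4 →Sf1

#4 stroke at Sf1  (Sf1: flow source, stroke at near end)
#0 stroke at J1  (J1 flow already set via bond 4)
#2 stroke at J1  (J1: bond 4 brought flow, rest push out)
#1 stroke at J2  (J2 flow already set via bond 0)
#3 stroke at J3  (J3: bond 1 brought flow, rest push out)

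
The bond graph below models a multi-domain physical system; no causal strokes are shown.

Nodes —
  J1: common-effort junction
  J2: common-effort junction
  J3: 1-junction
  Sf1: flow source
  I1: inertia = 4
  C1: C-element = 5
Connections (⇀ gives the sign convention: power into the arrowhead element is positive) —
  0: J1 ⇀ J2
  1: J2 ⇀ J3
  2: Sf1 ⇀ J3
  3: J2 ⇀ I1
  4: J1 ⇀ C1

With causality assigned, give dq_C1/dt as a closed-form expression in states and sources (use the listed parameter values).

bond 2 |Sf1  (Sf1: flow source, stroke at near end)
bond 1 |J3  (J3: bond 2 brought flow, rest push out)
bond 3 |I1  (I1: I, integral causality)
bond 0 |J2  (closing 0-jn rule on J2)
bond 4 |J1  (closing 0-jn rule on J1)

dq_C1/dt = -F_Sf1 - p_I1/4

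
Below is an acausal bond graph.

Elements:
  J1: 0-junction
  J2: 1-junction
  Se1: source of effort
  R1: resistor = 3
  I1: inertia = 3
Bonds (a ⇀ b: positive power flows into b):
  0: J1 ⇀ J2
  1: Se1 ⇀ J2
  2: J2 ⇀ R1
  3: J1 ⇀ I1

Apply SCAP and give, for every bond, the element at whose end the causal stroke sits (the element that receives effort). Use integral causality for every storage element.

bond 0 →J1
bond 1 →J2
bond 2 →J2
bond 3 →I1

b1 stroke at J2  (Se1: effort source, stroke at far end)
b3 stroke at I1  (I1 integral (f out))
b0 stroke at J1  (closing 0-jn rule on J1)
b2 stroke at J2  (J2: bond 0 brought flow, rest push out)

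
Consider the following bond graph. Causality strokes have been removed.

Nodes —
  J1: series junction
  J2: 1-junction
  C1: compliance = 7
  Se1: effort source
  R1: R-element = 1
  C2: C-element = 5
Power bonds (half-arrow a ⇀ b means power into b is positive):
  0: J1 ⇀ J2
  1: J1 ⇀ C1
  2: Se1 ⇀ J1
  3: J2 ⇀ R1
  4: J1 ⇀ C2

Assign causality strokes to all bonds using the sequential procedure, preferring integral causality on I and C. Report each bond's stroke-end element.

β2 →J1  (Se1 fixes effort; stroke away)
β1 →J1  (C1: C, integral causality)
β4 →J1  (C2 outputs effort q/C2)
β0 →J2  (J1: last free bond brings flow in)
β3 →R1  (only one flow-in slot at J2)

β0 stroke→J2
β1 stroke→J1
β2 stroke→J1
β3 stroke→R1
β4 stroke→J1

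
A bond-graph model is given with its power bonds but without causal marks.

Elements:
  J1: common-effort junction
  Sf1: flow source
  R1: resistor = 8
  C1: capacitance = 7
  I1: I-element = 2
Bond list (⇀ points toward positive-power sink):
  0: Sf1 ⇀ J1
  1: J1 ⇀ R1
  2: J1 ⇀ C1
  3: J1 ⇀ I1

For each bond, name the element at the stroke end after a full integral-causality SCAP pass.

#0 stroke→Sf1  (Sf1 (Sf) sets flow on bond)
#2 stroke→J1  (C1 outputs effort q/C1)
#1 stroke→R1  (0-jn J1 has e-setter on 2)
#3 stroke→I1  (common-e at J1 fixed by 2)

β0 →Sf1
β1 →R1
β2 →J1
β3 →I1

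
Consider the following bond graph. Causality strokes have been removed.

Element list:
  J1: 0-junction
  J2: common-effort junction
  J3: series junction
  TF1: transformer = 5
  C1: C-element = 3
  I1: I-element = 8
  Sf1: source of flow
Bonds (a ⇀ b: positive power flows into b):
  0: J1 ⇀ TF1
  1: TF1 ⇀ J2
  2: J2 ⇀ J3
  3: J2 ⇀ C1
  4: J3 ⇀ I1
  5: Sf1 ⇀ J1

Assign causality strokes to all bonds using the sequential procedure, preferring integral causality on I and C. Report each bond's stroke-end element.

bond 0 →J1
bond 1 →TF1
bond 2 →J3
bond 3 →J2
bond 4 →I1
bond 5 →Sf1

#5 stroke at Sf1  (Sf1 (Sf) sets flow on bond)
#0 stroke at J1  (only one effort-in slot at J1)
#1 stroke at TF1  (through TF1, causality passes straight; one stroke at TF1)
#3 stroke at J2  (C1 integral (e out))
#2 stroke at J3  (common-e at J2 fixed by 3)
#4 stroke at I1  (closing 1-jn rule on J3)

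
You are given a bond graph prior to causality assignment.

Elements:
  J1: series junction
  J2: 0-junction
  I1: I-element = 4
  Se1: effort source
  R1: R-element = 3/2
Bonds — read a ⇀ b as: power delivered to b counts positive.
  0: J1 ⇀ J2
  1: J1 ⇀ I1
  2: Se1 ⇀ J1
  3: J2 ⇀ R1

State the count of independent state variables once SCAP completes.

1  (I1 all integral)

bond 2 →J1  (source Se1 imposes e)
bond 1 →I1  (I1 integral (f out))
bond 0 →J1  (common-f at J1 fixed by 1)
bond 3 →J2  (only one effort-in slot at J2)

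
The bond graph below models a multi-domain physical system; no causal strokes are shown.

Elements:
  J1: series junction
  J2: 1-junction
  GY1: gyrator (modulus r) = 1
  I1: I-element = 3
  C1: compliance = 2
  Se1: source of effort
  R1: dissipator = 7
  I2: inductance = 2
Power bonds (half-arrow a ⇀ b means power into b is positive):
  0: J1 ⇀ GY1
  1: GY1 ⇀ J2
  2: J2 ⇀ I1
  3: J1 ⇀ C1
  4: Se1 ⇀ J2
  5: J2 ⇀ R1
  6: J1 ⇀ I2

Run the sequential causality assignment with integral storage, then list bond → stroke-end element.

bond 0 |J1
bond 1 |J2
bond 2 |I1
bond 3 |J1
bond 4 |J2
bond 5 |J2
bond 6 |I2

β4 stroke at J2  (Se1 (Se) sets effort on bond)
β2 stroke at I1  (I1 integral (f out))
β1 stroke at J2  (1-jn J2 has f-setter on 2)
β5 stroke at J2  (common-f at J2 fixed by 2)
β0 stroke at J1  (GY1: gyrator matches bond 1)
β3 stroke at J1  (prefer integral on C1)
β6 stroke at I2  (closing 1-jn rule on J1)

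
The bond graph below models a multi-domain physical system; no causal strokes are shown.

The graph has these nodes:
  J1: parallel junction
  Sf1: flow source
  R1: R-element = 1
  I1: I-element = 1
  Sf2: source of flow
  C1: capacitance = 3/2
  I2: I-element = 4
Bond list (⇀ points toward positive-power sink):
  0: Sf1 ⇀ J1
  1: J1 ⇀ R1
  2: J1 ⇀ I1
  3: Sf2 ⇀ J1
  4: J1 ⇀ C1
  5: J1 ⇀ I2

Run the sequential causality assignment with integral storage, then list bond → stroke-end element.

bond 0 |Sf1
bond 1 |R1
bond 2 |I1
bond 3 |Sf2
bond 4 |J1
bond 5 |I2

b0 stroke at Sf1  (Sf1 fixes flow; stroke at Sf1)
b3 stroke at Sf2  (Sf2 (Sf) sets flow on bond)
b2 stroke at I1  (I1 outputs flow p/I1)
b4 stroke at J1  (C1 integral (e out))
b1 stroke at R1  (0-jn J1 has e-setter on 4)
b5 stroke at I2  (common-e at J1 fixed by 4)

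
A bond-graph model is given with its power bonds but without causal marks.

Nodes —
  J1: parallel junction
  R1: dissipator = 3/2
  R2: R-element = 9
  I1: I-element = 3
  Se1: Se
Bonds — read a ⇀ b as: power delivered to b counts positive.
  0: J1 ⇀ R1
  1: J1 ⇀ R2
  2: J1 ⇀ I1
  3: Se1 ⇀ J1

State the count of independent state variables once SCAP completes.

β3 stroke at J1  (Se1 (Se) sets effort on bond)
β0 stroke at R1  (common-e at J1 fixed by 3)
β1 stroke at R2  (J1: bond 3 brought effort, rest push out)
β2 stroke at I1  (J1: bond 3 brought effort, rest push out)

1  (I1 all integral)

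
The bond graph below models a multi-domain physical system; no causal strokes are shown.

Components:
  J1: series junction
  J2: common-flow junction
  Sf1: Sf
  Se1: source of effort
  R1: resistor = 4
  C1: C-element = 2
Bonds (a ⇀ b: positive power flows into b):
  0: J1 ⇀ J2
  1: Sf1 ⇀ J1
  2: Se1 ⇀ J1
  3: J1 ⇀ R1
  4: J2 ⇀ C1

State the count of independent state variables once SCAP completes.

β1 stroke at Sf1  (Sf1: flow source, stroke at near end)
β2 stroke at J1  (Se1 fixes effort; stroke away)
β0 stroke at J1  (common-f at J1 fixed by 1)
β3 stroke at J1  (J1: bond 1 brought flow, rest push out)
β4 stroke at J2  (J2 flow already set via bond 0)

1  (C1 all integral)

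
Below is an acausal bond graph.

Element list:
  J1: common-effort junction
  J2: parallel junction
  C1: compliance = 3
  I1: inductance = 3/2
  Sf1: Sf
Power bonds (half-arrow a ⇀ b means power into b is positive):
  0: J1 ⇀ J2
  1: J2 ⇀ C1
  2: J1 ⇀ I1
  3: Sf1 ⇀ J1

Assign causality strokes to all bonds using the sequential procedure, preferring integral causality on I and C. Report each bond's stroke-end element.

bond 3 stroke at Sf1  (source Sf1 imposes f)
bond 1 stroke at J2  (C1: C, integral causality)
bond 0 stroke at J1  (0-jn J2 has e-setter on 1)
bond 2 stroke at I1  (J1 effort already set via bond 0)

b0 →J1
b1 →J2
b2 →I1
b3 →Sf1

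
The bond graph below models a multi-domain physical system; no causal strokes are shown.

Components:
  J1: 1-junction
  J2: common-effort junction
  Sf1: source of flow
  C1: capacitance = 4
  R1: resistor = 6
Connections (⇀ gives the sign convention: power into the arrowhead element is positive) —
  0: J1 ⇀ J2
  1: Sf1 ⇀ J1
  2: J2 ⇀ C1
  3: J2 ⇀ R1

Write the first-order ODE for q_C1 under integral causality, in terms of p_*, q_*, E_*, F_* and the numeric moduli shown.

dq_C1/dt = F_Sf1 - q_C1/24

bond 1 →Sf1  (Sf1 fixes flow; stroke at Sf1)
bond 0 →J1  (common-f at J1 fixed by 1)
bond 2 →J2  (C1 outputs effort q/C1)
bond 3 →R1  (common-e at J2 fixed by 2)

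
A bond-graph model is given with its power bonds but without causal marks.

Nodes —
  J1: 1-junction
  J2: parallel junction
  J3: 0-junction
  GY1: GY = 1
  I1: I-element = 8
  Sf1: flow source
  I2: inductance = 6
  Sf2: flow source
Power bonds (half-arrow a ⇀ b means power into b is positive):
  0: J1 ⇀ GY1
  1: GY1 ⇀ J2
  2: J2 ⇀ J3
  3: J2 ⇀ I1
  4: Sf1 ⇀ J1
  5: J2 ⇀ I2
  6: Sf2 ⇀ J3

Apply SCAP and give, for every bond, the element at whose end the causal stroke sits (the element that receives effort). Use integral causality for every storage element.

bond 4 →Sf1  (Sf1 fixes flow; stroke at Sf1)
bond 6 →Sf2  (source Sf2 imposes f)
bond 0 →J1  (J1: bond 4 brought flow, rest push out)
bond 2 →J3  (J3: last free bond brings effort in)
bond 1 →J2  (GY GY1: same side as bond 0)
bond 3 →I1  (0-jn J2 has e-setter on 1)
bond 5 →I2  (J2 effort already set via bond 1)

b0 →J1
b1 →J2
b2 →J3
b3 →I1
b4 →Sf1
b5 →I2
b6 →Sf2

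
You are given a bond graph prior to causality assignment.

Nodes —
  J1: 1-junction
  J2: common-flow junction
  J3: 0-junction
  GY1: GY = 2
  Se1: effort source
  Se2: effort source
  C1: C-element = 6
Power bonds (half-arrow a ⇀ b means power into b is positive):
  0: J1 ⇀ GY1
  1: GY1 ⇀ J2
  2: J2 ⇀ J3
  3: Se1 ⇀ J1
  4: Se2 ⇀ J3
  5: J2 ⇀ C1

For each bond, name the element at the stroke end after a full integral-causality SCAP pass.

b0 stroke at GY1
b1 stroke at GY1
b2 stroke at J2
b3 stroke at J1
b4 stroke at J3
b5 stroke at J2

b3 stroke at J1  (source Se1 imposes e)
b4 stroke at J3  (Se2 fixes effort; stroke away)
b0 stroke at GY1  (J1: last free bond brings flow in)
b2 stroke at J2  (0-jn J3 has e-setter on 4)
b1 stroke at GY1  (GY GY1: same side as bond 0)
b5 stroke at J2  (common-f at J2 fixed by 1)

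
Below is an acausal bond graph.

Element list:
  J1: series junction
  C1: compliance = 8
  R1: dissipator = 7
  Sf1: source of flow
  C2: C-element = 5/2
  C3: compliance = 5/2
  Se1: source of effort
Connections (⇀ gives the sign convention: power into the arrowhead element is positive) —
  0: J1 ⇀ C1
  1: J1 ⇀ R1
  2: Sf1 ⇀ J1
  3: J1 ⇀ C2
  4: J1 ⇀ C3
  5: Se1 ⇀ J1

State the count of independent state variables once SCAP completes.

3  (C1, C2, C3 all integral)

#2 →Sf1  (source Sf1 imposes f)
#5 →J1  (Se1 fixes effort; stroke away)
#0 →J1  (common-f at J1 fixed by 2)
#1 →J1  (J1 flow already set via bond 2)
#3 →J1  (1-jn J1 has f-setter on 2)
#4 →J1  (common-f at J1 fixed by 2)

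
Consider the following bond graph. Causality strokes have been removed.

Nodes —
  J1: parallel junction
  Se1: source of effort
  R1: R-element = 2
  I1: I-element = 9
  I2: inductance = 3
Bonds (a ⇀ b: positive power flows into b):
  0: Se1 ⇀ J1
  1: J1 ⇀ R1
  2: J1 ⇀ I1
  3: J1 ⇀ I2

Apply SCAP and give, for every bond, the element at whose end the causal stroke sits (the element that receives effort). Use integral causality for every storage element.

β0 stroke at J1  (source Se1 imposes e)
β1 stroke at R1  (J1 effort already set via bond 0)
β2 stroke at I1  (common-e at J1 fixed by 0)
β3 stroke at I2  (J1: bond 0 brought effort, rest push out)

b0 stroke at J1
b1 stroke at R1
b2 stroke at I1
b3 stroke at I2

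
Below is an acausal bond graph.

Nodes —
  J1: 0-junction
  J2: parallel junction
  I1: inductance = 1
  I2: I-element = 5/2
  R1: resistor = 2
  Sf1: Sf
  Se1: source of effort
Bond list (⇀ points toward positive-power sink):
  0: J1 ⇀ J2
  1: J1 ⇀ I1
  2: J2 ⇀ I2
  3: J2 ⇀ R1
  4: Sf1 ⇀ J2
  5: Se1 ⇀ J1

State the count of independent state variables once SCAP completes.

β4 stroke at Sf1  (Sf1: flow source, stroke at near end)
β5 stroke at J1  (Se1: effort source, stroke at far end)
β0 stroke at J2  (0-jn J1 has e-setter on 5)
β1 stroke at I1  (J1: bond 5 brought effort, rest push out)
β2 stroke at I2  (J2: bond 0 brought effort, rest push out)
β3 stroke at R1  (J2: bond 0 brought effort, rest push out)

2  (I1, I2 all integral)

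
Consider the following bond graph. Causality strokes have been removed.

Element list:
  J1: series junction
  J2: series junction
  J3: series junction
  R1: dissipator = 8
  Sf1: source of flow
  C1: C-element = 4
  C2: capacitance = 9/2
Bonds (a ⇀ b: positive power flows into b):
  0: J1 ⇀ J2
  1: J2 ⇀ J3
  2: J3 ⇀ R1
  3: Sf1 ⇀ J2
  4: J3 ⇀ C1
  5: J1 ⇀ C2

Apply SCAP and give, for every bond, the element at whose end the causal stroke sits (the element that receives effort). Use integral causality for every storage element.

b0 →J2
b1 →J2
b2 →J3
b3 →Sf1
b4 →J3
b5 →J1

b3 |Sf1  (Sf1 (Sf) sets flow on bond)
b0 |J2  (1-jn J2 has f-setter on 3)
b1 |J2  (1-jn J2 has f-setter on 3)
b2 |J3  (J3: bond 1 brought flow, rest push out)
b4 |J3  (1-jn J3 has f-setter on 1)
b5 |J1  (1-jn J1 has f-setter on 0)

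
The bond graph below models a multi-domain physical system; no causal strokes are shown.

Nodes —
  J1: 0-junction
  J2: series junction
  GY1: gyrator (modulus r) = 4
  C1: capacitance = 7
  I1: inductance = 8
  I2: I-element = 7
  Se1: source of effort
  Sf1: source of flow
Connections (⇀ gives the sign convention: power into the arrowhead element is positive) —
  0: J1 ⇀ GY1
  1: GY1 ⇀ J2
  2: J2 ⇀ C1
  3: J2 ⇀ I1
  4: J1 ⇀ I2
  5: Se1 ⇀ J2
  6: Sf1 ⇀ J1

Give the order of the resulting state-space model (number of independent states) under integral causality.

b5 |J2  (Se1 (Se) sets effort on bond)
b6 |Sf1  (Sf1 (Sf) sets flow on bond)
b2 |J2  (C1 outputs effort q/C1)
b3 |I1  (prefer integral on I1)
b1 |J2  (J2: bond 3 brought flow, rest push out)
b0 |J1  (GY1 both-in/both-out from 1)
b4 |I2  (0-jn J1 has e-setter on 0)

3  (C1, I1, I2 all integral)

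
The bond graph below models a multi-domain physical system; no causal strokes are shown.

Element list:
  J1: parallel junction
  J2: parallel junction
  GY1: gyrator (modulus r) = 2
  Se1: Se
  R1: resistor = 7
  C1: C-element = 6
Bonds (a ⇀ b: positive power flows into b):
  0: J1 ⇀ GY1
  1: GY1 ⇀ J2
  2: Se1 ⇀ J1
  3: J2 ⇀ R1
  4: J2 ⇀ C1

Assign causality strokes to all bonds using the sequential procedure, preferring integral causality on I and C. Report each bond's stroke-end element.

β2 stroke at J1  (Se1: effort source, stroke at far end)
β0 stroke at GY1  (J1 effort already set via bond 2)
β1 stroke at GY1  (GY GY1: same side as bond 0)
β4 stroke at J2  (C1 integral (e out))
β3 stroke at R1  (0-jn J2 has e-setter on 4)

b0 |GY1
b1 |GY1
b2 |J1
b3 |R1
b4 |J2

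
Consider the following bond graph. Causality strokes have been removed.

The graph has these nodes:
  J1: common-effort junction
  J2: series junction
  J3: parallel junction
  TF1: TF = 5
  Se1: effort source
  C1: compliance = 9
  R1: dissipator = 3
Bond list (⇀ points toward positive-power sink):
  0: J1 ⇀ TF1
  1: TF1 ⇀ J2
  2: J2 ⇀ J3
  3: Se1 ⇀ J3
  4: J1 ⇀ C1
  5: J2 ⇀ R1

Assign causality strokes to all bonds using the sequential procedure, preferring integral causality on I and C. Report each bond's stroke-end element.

b3 stroke at J3  (Se1 (Se) sets effort on bond)
b2 stroke at J2  (J3 effort already set via bond 3)
b4 stroke at J1  (C1 outputs effort q/C1)
b0 stroke at TF1  (common-e at J1 fixed by 4)
b1 stroke at J2  (TF1 one-in-one-out from 0)
b5 stroke at R1  (J2 needs exactly one f-in)

bond 0 stroke→TF1
bond 1 stroke→J2
bond 2 stroke→J2
bond 3 stroke→J3
bond 4 stroke→J1
bond 5 stroke→R1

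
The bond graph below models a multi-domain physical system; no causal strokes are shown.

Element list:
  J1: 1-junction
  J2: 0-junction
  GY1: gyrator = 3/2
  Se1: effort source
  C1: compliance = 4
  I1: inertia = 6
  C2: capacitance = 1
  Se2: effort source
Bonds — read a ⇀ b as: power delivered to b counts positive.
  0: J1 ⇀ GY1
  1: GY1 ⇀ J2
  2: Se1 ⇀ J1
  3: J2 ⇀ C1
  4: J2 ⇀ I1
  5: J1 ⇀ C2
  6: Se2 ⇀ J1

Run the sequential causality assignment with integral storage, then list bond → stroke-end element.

#0 stroke at GY1
#1 stroke at GY1
#2 stroke at J1
#3 stroke at J2
#4 stroke at I1
#5 stroke at J1
#6 stroke at J1

β2 |J1  (Se1 (Se) sets effort on bond)
β6 |J1  (Se2: effort source, stroke at far end)
β3 |J2  (C1 outputs effort q/C1)
β1 |GY1  (J2 effort already set via bond 3)
β4 |I1  (common-e at J2 fixed by 3)
β0 |GY1  (GY1: gyrator matches bond 1)
β5 |J1  (1-jn J1 has f-setter on 0)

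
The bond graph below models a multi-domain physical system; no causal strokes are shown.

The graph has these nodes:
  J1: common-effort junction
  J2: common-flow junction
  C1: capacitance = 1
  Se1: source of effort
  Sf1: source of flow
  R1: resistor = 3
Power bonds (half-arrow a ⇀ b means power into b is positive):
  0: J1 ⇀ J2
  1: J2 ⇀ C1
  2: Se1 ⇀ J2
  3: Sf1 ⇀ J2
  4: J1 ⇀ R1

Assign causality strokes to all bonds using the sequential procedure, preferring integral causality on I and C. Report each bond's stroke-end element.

b2 →J2  (Se1: effort source, stroke at far end)
b3 →Sf1  (Sf1: flow source, stroke at near end)
b0 →J2  (common-f at J2 fixed by 3)
b1 →J2  (1-jn J2 has f-setter on 3)
b4 →J1  (only one effort-in slot at J1)

bond 0 stroke→J2
bond 1 stroke→J2
bond 2 stroke→J2
bond 3 stroke→Sf1
bond 4 stroke→J1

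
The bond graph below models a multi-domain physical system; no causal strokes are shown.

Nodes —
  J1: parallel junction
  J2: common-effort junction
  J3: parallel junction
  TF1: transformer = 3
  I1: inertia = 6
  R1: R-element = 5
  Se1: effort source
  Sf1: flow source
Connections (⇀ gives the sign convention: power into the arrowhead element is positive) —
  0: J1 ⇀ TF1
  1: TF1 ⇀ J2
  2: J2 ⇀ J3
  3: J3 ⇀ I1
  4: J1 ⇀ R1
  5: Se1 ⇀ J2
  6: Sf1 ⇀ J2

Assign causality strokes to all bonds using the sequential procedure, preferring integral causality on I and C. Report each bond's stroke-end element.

b5 stroke at J2  (Se1: effort source, stroke at far end)
b6 stroke at Sf1  (source Sf1 imposes f)
b1 stroke at TF1  (common-e at J2 fixed by 5)
b2 stroke at J3  (0-jn J2 has e-setter on 5)
b3 stroke at I1  (J3 effort already set via bond 2)
b0 stroke at J1  (through TF1, causality passes straight; one stroke at TF1)
b4 stroke at R1  (J1: bond 0 brought effort, rest push out)

β0 stroke→J1
β1 stroke→TF1
β2 stroke→J3
β3 stroke→I1
β4 stroke→R1
β5 stroke→J2
β6 stroke→Sf1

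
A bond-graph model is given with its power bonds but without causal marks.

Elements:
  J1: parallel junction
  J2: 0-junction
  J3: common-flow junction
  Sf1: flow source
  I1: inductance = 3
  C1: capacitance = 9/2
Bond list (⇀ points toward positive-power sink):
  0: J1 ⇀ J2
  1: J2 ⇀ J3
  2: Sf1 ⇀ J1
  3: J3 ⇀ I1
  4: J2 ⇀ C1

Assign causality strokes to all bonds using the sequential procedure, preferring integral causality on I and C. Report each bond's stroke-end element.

β0 →J1
β1 →J3
β2 →Sf1
β3 →I1
β4 →J2

bond 2 stroke→Sf1  (Sf1 (Sf) sets flow on bond)
bond 0 stroke→J1  (J1 needs exactly one e-in)
bond 3 stroke→I1  (prefer integral on I1)
bond 1 stroke→J3  (1-jn J3 has f-setter on 3)
bond 4 stroke→J2  (J2 needs exactly one e-in)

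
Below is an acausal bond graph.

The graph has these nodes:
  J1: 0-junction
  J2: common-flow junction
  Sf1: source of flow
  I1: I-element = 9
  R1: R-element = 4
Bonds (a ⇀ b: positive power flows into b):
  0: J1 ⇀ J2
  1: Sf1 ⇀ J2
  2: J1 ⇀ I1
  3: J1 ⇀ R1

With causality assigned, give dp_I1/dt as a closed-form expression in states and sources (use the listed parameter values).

dp_I1/dt = -4*F_Sf1 - 4*p_I1/9

β1 stroke→Sf1  (Sf1 fixes flow; stroke at Sf1)
β0 stroke→J2  (J2 flow already set via bond 1)
β2 stroke→I1  (I1: I, integral causality)
β3 stroke→J1  (J1 needs exactly one e-in)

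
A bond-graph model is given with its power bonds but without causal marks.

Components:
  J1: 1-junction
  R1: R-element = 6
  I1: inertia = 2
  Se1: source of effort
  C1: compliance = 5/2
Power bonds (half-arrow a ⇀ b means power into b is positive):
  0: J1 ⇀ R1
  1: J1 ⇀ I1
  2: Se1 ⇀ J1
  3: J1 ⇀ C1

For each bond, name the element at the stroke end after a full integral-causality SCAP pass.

bond 0 stroke at J1
bond 1 stroke at I1
bond 2 stroke at J1
bond 3 stroke at J1

bond 2 stroke at J1  (Se1 (Se) sets effort on bond)
bond 1 stroke at I1  (I1: I, integral causality)
bond 0 stroke at J1  (J1: bond 1 brought flow, rest push out)
bond 3 stroke at J1  (common-f at J1 fixed by 1)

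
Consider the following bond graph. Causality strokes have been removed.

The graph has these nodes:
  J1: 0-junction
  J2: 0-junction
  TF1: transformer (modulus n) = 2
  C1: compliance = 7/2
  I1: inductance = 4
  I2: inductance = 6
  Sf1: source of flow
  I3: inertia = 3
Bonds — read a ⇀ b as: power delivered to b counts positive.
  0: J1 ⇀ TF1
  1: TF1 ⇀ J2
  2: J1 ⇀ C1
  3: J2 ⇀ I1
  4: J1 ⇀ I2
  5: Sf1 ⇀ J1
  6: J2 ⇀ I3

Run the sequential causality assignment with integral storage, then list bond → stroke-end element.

b5 stroke at Sf1  (Sf1: flow source, stroke at near end)
b2 stroke at J1  (C1 integral (e out))
b0 stroke at TF1  (common-e at J1 fixed by 2)
b4 stroke at I2  (0-jn J1 has e-setter on 2)
b1 stroke at J2  (through TF1, causality passes straight; one stroke at TF1)
b3 stroke at I1  (J2: bond 1 brought effort, rest push out)
b6 stroke at I3  (common-e at J2 fixed by 1)

bond 0 stroke at TF1
bond 1 stroke at J2
bond 2 stroke at J1
bond 3 stroke at I1
bond 4 stroke at I2
bond 5 stroke at Sf1
bond 6 stroke at I3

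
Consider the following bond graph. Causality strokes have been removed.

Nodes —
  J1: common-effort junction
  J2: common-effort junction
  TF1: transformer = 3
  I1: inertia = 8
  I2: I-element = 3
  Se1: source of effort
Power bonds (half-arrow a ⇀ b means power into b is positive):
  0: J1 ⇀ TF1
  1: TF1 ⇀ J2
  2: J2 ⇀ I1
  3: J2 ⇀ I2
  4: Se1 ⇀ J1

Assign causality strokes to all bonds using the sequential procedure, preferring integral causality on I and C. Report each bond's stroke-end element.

β0 stroke→TF1
β1 stroke→J2
β2 stroke→I1
β3 stroke→I2
β4 stroke→J1

β4 stroke→J1  (Se1 fixes effort; stroke away)
β0 stroke→TF1  (common-e at J1 fixed by 4)
β1 stroke→J2  (TF1 one-in-one-out from 0)
β2 stroke→I1  (J2 effort already set via bond 1)
β3 stroke→I2  (J2 effort already set via bond 1)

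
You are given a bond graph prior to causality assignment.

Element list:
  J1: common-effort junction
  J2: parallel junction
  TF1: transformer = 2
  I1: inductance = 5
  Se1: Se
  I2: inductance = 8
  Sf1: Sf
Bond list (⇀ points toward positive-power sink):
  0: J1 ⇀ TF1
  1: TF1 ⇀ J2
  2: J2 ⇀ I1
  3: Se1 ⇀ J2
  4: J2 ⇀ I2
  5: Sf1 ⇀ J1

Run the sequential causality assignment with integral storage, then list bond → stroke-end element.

β0 stroke→J1
β1 stroke→TF1
β2 stroke→I1
β3 stroke→J2
β4 stroke→I2
β5 stroke→Sf1

bond 3 stroke→J2  (Se1 (Se) sets effort on bond)
bond 5 stroke→Sf1  (Sf1 fixes flow; stroke at Sf1)
bond 0 stroke→J1  (closing 0-jn rule on J1)
bond 1 stroke→TF1  (common-e at J2 fixed by 3)
bond 2 stroke→I1  (J2: bond 3 brought effort, rest push out)
bond 4 stroke→I2  (0-jn J2 has e-setter on 3)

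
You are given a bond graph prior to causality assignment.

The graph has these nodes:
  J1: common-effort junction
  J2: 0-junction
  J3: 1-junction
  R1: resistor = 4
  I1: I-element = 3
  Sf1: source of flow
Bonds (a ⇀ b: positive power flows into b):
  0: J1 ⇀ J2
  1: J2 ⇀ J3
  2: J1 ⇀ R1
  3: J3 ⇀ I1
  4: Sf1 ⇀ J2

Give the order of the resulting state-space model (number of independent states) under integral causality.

1  (I1 all integral)

b4 stroke at Sf1  (Sf1 (Sf) sets flow on bond)
b3 stroke at I1  (I1: I, integral causality)
b1 stroke at J3  (common-f at J3 fixed by 3)
b0 stroke at J2  (J2 needs exactly one e-in)
b2 stroke at J1  (J1: last free bond brings effort in)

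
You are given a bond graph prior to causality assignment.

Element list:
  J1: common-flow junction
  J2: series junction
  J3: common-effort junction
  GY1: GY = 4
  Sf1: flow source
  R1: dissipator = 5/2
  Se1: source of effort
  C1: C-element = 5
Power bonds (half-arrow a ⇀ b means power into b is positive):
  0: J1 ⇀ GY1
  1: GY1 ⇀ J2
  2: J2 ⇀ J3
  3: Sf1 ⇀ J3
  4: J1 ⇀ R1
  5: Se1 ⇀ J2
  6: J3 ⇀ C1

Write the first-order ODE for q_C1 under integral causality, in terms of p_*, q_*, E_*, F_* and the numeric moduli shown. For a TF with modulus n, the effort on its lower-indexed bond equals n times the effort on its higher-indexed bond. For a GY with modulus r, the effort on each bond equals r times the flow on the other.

β3 stroke→Sf1  (source Sf1 imposes f)
β5 stroke→J2  (Se1 fixes effort; stroke away)
β6 stroke→J3  (C1 outputs effort q/C1)
β2 stroke→J2  (J3: bond 6 brought effort, rest push out)
β1 stroke→GY1  (only one flow-in slot at J2)
β0 stroke→GY1  (GY1 both-in/both-out from 1)
β4 stroke→J1  (J1: bond 0 brought flow, rest push out)

dq_C1/dt = 5*E_Se1/32 + F_Sf1 - q_C1/32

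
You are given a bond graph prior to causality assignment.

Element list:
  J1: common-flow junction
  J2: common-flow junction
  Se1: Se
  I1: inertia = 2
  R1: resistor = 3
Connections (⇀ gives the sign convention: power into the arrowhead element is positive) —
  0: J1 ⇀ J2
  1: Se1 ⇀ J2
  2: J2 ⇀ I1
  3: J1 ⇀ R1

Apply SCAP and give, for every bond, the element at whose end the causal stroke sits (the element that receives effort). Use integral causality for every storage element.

bond 0 |J2
bond 1 |J2
bond 2 |I1
bond 3 |J1

β1 stroke at J2  (Se1: effort source, stroke at far end)
β2 stroke at I1  (I1 integral (f out))
β0 stroke at J2  (J2 flow already set via bond 2)
β3 stroke at J1  (1-jn J1 has f-setter on 0)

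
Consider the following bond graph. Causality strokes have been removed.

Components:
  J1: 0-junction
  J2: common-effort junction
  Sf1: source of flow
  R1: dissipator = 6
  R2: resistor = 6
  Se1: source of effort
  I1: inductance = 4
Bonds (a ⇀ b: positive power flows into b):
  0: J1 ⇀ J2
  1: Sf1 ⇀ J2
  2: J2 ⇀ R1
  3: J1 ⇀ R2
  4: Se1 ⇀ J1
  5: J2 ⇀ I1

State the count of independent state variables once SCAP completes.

bond 1 →Sf1  (source Sf1 imposes f)
bond 4 →J1  (source Se1 imposes e)
bond 0 →J2  (J1: bond 4 brought effort, rest push out)
bond 3 →R2  (0-jn J1 has e-setter on 4)
bond 2 →R1  (common-e at J2 fixed by 0)
bond 5 →I1  (0-jn J2 has e-setter on 0)

1  (I1 all integral)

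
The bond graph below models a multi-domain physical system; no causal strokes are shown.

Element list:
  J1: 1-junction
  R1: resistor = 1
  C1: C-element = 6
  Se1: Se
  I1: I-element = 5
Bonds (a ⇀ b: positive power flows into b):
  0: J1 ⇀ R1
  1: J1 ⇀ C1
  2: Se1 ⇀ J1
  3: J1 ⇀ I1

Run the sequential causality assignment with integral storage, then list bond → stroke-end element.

bond 2 |J1  (source Se1 imposes e)
bond 1 |J1  (C1: C, integral causality)
bond 3 |I1  (I1 integral (f out))
bond 0 |J1  (common-f at J1 fixed by 3)

β0 stroke at J1
β1 stroke at J1
β2 stroke at J1
β3 stroke at I1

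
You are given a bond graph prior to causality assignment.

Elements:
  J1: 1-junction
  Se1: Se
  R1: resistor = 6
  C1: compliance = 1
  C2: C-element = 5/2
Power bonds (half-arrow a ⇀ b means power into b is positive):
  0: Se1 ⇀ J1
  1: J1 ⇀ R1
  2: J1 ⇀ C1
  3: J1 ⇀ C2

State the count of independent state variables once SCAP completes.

b0 →J1  (source Se1 imposes e)
b2 →J1  (C1 integral (e out))
b3 →J1  (C2 outputs effort q/C2)
b1 →R1  (J1: last free bond brings flow in)

2  (C1, C2 all integral)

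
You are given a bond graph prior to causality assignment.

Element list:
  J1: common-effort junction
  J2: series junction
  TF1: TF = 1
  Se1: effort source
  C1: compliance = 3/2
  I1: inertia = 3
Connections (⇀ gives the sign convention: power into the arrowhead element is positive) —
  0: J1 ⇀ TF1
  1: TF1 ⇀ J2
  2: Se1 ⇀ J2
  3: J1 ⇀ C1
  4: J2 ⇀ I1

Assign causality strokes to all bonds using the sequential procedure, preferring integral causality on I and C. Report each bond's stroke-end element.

β2 stroke→J2  (Se1 fixes effort; stroke away)
β3 stroke→J1  (C1: C, integral causality)
β0 stroke→TF1  (J1: bond 3 brought effort, rest push out)
β1 stroke→J2  (TF1: transformer flips bond 0)
β4 stroke→I1  (J2 needs exactly one f-in)

b0 stroke→TF1
b1 stroke→J2
b2 stroke→J2
b3 stroke→J1
b4 stroke→I1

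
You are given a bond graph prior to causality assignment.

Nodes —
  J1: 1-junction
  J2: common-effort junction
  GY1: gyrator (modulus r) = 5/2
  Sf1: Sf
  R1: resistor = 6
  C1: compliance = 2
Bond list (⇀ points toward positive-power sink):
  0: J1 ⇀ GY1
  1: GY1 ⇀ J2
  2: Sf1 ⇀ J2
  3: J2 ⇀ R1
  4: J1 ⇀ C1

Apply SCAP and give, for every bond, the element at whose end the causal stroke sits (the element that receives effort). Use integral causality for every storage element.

b2 stroke→Sf1  (source Sf1 imposes f)
b4 stroke→J1  (C1 outputs effort q/C1)
b0 stroke→GY1  (closing 1-jn rule on J1)
b1 stroke→GY1  (GY GY1: same side as bond 0)
b3 stroke→J2  (J2: last free bond brings effort in)

bond 0 |GY1
bond 1 |GY1
bond 2 |Sf1
bond 3 |J2
bond 4 |J1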